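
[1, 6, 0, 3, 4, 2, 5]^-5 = [0, 1, 2, 3, 4, 5, 6]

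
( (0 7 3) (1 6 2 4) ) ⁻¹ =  (0 3 7) (1 4 2 6) 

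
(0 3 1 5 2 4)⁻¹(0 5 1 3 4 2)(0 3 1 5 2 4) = (0 4 3 2 5 1)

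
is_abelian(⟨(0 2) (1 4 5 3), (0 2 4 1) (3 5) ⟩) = no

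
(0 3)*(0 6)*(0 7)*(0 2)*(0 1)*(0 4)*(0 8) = (0 3 6 7 2 1 4 8)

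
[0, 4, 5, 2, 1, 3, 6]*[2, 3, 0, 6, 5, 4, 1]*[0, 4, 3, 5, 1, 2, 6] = [3, 2, 1, 0, 5, 6, 4]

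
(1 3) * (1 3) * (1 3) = (1 3)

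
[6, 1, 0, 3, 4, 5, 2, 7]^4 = [6, 1, 0, 3, 4, 5, 2, 7]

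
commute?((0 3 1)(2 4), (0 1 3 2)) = no:(0 3 1)(2 4) * (0 1 3 2) = (0 2 4), (0 1 3 2) * (0 3 1)(2 4) = (2 3 4)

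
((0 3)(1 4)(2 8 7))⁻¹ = (0 3)(1 4)(2 7 8)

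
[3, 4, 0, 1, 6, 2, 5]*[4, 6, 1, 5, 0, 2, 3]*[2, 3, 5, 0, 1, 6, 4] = [6, 2, 1, 4, 0, 3, 5]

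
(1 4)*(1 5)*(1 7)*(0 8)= (0 8)(1 4 5 7)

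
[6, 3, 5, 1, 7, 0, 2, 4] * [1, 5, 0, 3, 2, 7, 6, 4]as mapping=[0→6, 1→3, 2→7, 3→5, 4→4, 5→1, 6→0, 7→2]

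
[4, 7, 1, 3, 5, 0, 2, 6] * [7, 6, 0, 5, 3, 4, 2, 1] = [3, 1, 6, 5, 4, 7, 0, 2]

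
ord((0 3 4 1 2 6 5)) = 7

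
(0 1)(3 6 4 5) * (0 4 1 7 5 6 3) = (0 7 5)(1 4 6)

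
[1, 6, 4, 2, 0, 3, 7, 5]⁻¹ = [4, 0, 3, 5, 2, 7, 1, 6]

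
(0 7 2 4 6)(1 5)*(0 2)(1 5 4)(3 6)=(0 7)(1 4 3 6 2)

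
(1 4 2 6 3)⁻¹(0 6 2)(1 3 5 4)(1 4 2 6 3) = (0 3 6)(1 5 2 4)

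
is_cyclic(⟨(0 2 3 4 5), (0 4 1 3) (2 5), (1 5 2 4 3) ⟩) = no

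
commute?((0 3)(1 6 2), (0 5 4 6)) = no:(0 3)(1 6 2)*(0 5 4 6) = (0 3 5 4 6 2 1), (0 5 4 6)*(0 3)(1 6 2) = (0 5 4 2 1 6 3)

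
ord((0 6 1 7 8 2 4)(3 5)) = 14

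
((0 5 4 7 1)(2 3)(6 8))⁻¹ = (0 1 7 4 5)(2 3)(6 8)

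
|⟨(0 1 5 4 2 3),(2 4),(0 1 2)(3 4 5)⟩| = 720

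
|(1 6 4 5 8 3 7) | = 7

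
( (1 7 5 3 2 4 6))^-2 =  (1 4 3 7 6 2 5)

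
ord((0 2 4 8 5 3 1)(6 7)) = 14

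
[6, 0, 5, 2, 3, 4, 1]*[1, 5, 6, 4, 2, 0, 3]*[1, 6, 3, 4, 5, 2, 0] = [4, 6, 1, 0, 5, 3, 2]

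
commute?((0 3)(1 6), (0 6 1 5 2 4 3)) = no:(0 3)(1 6)*(0 6 1 5 2 4 3) = (2 4 3 6 5), (0 6 1 5 2 4 3)*(0 3)(1 6) = (0 1 5 2 4)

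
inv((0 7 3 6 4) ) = (0 4 6 3 7) 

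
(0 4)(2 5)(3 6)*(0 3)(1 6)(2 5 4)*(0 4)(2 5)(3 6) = (0 5 2)(1 3)(4 6)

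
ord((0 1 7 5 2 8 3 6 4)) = 9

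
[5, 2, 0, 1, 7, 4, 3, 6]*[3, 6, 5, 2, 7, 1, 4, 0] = [1, 5, 3, 6, 0, 7, 2, 4]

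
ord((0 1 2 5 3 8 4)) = 7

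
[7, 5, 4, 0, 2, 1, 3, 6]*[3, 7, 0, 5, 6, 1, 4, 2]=[2, 1, 6, 3, 0, 7, 5, 4]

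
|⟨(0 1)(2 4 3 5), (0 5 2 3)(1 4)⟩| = 360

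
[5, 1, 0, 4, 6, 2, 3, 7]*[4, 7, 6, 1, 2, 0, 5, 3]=[0, 7, 4, 2, 5, 6, 1, 3]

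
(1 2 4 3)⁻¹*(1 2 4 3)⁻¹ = (1 4)(2 3)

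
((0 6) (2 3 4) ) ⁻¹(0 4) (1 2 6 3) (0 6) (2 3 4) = (0 4 1 3) (2 6) 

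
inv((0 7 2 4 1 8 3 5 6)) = (0 6 5 3 8 1 4 2 7)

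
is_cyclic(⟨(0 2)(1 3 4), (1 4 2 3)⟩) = no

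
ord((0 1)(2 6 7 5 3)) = 10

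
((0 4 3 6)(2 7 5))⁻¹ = (0 6 3 4)(2 5 7)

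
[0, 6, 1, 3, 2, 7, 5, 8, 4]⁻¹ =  [0, 2, 4, 3, 8, 6, 1, 5, 7]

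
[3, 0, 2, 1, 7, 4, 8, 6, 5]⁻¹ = [1, 3, 2, 0, 5, 8, 7, 4, 6]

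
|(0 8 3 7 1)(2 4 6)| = 15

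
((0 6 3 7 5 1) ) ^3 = (0 7) (1 3) (5 6) 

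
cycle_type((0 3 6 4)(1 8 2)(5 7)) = 2.3.4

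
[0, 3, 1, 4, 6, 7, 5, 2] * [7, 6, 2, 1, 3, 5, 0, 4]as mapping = [0→7, 1→1, 2→6, 3→3, 4→0, 5→4, 6→5, 7→2]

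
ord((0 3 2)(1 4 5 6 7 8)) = 6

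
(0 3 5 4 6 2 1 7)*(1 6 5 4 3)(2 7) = (0 1 2 6 7)(3 4 5)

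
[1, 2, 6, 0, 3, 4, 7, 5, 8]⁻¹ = [3, 0, 1, 4, 5, 7, 2, 6, 8]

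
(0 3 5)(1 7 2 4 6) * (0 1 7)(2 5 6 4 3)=(0 2 3 6 7 5 1)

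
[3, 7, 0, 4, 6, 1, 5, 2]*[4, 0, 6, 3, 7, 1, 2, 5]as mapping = [0→3, 1→5, 2→4, 3→7, 4→2, 5→0, 6→1, 7→6]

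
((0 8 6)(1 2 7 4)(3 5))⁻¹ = (0 6 8)(1 4 7 2)(3 5)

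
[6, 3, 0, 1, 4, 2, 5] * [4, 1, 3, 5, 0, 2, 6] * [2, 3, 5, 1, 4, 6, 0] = [0, 6, 4, 3, 2, 1, 5]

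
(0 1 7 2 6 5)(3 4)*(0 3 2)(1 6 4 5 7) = (0 6 7)(2 4)(3 5)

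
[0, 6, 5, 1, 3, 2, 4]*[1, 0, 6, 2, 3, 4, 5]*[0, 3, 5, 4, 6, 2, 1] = [3, 2, 6, 0, 5, 1, 4]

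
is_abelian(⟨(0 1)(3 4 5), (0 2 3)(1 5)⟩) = no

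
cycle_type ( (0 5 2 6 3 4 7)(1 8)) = 2.7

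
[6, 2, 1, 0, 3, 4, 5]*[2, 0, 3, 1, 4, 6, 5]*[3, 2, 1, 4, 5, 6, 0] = [6, 4, 3, 1, 2, 5, 0]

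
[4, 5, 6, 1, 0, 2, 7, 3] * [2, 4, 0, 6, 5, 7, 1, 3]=[5, 7, 1, 4, 2, 0, 3, 6]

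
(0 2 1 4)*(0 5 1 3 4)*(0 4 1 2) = (1 4 5 2 3)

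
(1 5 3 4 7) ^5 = () 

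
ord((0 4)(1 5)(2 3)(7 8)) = 2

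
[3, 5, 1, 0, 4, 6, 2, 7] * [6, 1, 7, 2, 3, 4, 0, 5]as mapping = [0→2, 1→4, 2→1, 3→6, 4→3, 5→0, 6→7, 7→5]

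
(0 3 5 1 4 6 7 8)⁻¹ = (0 8 7 6 4 1 5 3)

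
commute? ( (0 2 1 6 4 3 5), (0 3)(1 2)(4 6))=no: (0 2 1 6 4 3 5)*(0 3)(1 2)(4 6)=(0 1 4)(3 5), (0 3)(1 2)(4 6)*(0 2 1 6 4 3 5)=(0 5)(2 6 3)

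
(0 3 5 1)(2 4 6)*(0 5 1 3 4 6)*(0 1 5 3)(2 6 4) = (0 2 4 1 3 5)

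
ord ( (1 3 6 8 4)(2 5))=10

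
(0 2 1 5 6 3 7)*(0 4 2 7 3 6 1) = (0 7 4 2)(1 5)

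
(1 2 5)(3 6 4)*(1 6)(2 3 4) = (1 3)(2 5 6)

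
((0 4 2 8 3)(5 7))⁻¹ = (0 3 8 2 4)(5 7)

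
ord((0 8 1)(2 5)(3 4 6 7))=12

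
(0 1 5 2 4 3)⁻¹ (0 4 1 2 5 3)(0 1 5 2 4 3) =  (0 1 3 5 4 2)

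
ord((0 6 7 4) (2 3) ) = 4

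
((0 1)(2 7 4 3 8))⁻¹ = (0 1)(2 8 3 4 7)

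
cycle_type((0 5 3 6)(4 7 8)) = 3.4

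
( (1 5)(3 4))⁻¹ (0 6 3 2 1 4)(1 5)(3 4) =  (0 6 4 2 5 3)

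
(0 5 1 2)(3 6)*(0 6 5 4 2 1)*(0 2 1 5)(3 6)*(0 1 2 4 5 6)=(0 5 4 2 3 1 6)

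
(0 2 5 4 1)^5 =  ()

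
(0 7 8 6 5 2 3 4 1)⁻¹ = (0 1 4 3 2 5 6 8 7)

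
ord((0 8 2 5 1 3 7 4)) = 8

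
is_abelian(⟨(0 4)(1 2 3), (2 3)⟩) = no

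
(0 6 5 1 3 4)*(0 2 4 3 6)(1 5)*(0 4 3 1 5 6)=(0 4 2 3 1)(5 6)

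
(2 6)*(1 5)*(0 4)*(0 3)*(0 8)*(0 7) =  (0 4 3 8 7)(1 5)(2 6)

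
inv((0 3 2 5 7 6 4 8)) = (0 8 4 6 7 5 2 3)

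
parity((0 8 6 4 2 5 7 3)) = odd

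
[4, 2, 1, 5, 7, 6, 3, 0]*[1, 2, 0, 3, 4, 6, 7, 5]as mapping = [0→4, 1→0, 2→2, 3→6, 4→5, 5→7, 6→3, 7→1]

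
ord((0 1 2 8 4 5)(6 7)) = 6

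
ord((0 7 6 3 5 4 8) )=7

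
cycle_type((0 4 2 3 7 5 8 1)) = 8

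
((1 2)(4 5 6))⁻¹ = (1 2)(4 6 5)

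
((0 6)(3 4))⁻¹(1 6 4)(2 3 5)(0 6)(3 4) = (0 3 1)(2 4 5)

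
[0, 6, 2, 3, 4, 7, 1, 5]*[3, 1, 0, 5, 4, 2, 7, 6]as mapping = [0→3, 1→7, 2→0, 3→5, 4→4, 5→6, 6→1, 7→2]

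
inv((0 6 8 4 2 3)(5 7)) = (0 3 2 4 8 6)(5 7)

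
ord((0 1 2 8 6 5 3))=7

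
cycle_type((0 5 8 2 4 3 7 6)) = 8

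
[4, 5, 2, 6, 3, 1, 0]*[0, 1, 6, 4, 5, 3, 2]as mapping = [0→5, 1→3, 2→6, 3→2, 4→4, 5→1, 6→0]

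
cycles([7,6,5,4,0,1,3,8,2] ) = (0 7 8 2 5 1 6 3 4)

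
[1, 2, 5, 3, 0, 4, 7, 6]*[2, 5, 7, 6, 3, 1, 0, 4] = [5, 7, 1, 6, 2, 3, 4, 0]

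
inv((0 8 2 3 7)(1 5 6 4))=(0 7 3 2 8)(1 4 6 5)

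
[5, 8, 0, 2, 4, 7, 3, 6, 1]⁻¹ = [2, 8, 3, 6, 4, 0, 7, 5, 1]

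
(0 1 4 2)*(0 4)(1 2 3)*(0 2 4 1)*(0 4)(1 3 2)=(2 3 4)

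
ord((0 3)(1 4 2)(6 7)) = 6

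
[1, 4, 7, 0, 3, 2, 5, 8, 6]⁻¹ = [3, 0, 5, 4, 1, 6, 8, 2, 7]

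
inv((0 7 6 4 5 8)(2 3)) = (0 8 5 4 6 7)(2 3)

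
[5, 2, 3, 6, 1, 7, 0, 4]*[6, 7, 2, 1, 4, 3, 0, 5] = [3, 2, 1, 0, 7, 5, 6, 4]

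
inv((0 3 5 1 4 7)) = (0 7 4 1 5 3)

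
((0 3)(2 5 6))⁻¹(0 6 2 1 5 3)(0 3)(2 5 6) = (0 3 2 5 1 6)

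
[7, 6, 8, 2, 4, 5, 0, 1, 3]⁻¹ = [6, 7, 3, 8, 4, 5, 1, 0, 2]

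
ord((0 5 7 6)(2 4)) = 4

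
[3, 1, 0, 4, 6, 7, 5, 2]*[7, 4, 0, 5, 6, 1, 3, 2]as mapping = [0→5, 1→4, 2→7, 3→6, 4→3, 5→2, 6→1, 7→0]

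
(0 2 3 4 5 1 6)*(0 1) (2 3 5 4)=(0 3 2 5) (1 6) 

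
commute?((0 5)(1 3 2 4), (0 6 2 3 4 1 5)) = no:(0 5)(1 3 2 4)*(0 6 2 3 4 1 5) = (1 4 5 6 2), (0 6 2 3 4 1 5)*(0 5)(1 3 2 4) = (0 6 4 3 1)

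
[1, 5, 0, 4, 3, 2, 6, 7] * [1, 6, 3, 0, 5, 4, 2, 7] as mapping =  [0→6, 1→4, 2→1, 3→5, 4→0, 5→3, 6→2, 7→7] 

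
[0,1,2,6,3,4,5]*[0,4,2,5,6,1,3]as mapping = [0→0,1→4,2→2,3→3,4→5,5→6,6→1]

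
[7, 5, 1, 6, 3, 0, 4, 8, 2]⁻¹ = [5, 2, 8, 4, 6, 1, 3, 0, 7]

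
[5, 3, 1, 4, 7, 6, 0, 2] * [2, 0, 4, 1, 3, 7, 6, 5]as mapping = [0→7, 1→1, 2→0, 3→3, 4→5, 5→6, 6→2, 7→4]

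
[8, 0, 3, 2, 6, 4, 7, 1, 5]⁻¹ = [1, 7, 3, 2, 5, 8, 4, 6, 0]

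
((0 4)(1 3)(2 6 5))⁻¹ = (0 4)(1 3)(2 5 6)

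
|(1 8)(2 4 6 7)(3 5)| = 4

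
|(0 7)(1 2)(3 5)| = 2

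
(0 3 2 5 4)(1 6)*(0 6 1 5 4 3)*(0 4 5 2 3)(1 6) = (0 4 1 6 2 5)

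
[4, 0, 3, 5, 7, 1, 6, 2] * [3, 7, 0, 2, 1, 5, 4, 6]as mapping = [0→1, 1→3, 2→2, 3→5, 4→6, 5→7, 6→4, 7→0]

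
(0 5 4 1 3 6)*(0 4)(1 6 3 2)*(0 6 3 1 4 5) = (1 2 4 3)(5 6)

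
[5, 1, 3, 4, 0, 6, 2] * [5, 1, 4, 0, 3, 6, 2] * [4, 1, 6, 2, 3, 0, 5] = [5, 1, 4, 2, 0, 6, 3]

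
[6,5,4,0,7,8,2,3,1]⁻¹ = [3,8,6,7,2,1,0,4,5]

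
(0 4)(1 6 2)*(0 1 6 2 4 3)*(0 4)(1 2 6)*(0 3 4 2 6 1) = (0 4 6 3 2)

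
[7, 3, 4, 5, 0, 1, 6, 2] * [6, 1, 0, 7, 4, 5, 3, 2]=[2, 7, 4, 5, 6, 1, 3, 0]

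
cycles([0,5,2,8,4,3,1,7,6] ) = (1 5 3 8 6)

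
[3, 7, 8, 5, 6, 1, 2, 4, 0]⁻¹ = [8, 5, 6, 0, 7, 3, 4, 1, 2]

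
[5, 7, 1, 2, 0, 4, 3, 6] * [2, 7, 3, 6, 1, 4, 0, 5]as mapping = [0→4, 1→5, 2→7, 3→3, 4→2, 5→1, 6→6, 7→0]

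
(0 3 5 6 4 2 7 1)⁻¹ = (0 1 7 2 4 6 5 3)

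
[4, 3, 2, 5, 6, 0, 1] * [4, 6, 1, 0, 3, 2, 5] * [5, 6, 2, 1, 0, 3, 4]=[1, 5, 6, 2, 3, 0, 4]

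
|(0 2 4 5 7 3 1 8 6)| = 9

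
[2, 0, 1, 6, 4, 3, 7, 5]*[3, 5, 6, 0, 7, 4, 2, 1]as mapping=[0→6, 1→3, 2→5, 3→2, 4→7, 5→0, 6→1, 7→4]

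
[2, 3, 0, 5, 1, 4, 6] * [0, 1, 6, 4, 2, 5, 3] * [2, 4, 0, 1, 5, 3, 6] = [6, 5, 2, 3, 4, 0, 1]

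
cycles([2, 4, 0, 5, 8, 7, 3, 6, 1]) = (0 2)(1 4 8)(3 5 7 6)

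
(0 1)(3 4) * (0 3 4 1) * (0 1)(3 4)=(0 1 4 3)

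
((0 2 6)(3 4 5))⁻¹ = (0 6 2)(3 5 4)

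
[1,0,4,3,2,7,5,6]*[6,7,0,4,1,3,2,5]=[7,6,1,4,0,5,3,2]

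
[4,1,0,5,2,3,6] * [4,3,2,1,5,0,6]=[5,3,4,0,2,1,6]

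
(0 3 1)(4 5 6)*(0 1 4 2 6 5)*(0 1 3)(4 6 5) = (1 3 6 2 5 4)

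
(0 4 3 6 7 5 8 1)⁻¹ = (0 1 8 5 7 6 3 4)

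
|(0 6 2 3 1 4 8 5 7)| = 9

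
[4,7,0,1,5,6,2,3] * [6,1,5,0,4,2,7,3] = [4,3,6,1,2,7,5,0]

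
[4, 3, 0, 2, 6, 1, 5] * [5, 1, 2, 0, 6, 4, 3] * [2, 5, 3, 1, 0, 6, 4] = [4, 2, 6, 3, 1, 5, 0]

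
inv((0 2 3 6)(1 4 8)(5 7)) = (0 6 3 2)(1 8 4)(5 7)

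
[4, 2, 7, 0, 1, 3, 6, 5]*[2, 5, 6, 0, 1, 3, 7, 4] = [1, 6, 4, 2, 5, 0, 7, 3]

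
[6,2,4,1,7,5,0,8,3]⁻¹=[6,3,1,8,2,5,0,4,7]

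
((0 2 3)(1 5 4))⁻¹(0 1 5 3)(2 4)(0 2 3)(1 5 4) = (0 2 5 4)(1 3)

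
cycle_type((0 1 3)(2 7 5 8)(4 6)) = 2.3.4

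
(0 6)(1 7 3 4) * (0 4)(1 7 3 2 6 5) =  (0 5 1 3)(2 6 4 7)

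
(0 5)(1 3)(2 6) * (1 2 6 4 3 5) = (0 1 5)(2 4 3)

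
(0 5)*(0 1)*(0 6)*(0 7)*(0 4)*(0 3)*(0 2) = (0 5 1 6 7 4 3 2)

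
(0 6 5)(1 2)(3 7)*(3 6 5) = (0 5)(1 2)(3 7 6)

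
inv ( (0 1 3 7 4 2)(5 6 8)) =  (0 2 4 7 3 1)(5 8 6)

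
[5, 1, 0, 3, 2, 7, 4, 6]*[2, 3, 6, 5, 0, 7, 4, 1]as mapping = [0→7, 1→3, 2→2, 3→5, 4→6, 5→1, 6→0, 7→4]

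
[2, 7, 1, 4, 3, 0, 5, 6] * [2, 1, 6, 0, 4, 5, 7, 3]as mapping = [0→6, 1→3, 2→1, 3→4, 4→0, 5→2, 6→5, 7→7]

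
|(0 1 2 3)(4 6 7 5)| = 4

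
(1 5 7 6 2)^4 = (1 2 6 7 5)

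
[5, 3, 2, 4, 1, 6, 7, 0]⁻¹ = [7, 4, 2, 1, 3, 0, 5, 6]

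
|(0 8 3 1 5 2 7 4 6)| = 9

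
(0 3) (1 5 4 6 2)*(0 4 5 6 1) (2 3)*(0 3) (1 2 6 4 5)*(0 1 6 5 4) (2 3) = (0 5 6 1) (3 4) 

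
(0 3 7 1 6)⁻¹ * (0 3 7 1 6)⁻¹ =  (0 1 3 6 7)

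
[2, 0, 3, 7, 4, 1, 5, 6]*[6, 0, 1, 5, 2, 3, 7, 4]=[1, 6, 5, 4, 2, 0, 3, 7]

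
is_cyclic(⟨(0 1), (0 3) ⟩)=no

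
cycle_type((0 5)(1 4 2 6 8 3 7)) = 2.7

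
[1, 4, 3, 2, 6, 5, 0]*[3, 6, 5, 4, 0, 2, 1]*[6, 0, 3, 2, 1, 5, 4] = [4, 6, 1, 5, 0, 3, 2]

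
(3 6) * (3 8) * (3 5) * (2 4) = (2 4)(3 6 8 5)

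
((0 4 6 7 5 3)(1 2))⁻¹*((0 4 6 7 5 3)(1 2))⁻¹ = (0 5 6)(3 7 4)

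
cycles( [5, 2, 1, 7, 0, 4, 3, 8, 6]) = (0 5 4)(1 2)(3 7 8 6)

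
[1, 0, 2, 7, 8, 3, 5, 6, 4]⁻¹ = [1, 0, 2, 5, 8, 6, 7, 3, 4]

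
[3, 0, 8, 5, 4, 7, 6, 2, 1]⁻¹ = [1, 8, 7, 0, 4, 3, 6, 5, 2]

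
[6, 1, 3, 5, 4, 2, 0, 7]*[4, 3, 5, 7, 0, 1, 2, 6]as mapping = [0→2, 1→3, 2→7, 3→1, 4→0, 5→5, 6→4, 7→6]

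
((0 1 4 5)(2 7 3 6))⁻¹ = (0 5 4 1)(2 6 3 7)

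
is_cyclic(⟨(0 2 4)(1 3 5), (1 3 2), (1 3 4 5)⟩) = no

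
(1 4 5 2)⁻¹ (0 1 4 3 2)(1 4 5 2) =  (0 4 5 3 1)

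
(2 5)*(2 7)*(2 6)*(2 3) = (2 5 7 6 3)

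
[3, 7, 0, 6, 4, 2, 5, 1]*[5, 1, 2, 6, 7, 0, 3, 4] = [6, 4, 5, 3, 7, 2, 0, 1]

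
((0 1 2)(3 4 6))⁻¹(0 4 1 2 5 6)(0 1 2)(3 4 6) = (0 5 3 1 6 2)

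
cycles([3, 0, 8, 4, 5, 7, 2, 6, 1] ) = (0 3 4 5 7 6 2 8 1)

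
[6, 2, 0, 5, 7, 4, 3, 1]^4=[4, 3, 5, 1, 0, 2, 7, 6]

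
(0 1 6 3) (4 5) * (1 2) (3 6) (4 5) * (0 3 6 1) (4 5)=(0 2) (1 6) (4 5) 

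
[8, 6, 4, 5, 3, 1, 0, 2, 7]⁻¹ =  [6, 5, 7, 4, 2, 3, 1, 8, 0]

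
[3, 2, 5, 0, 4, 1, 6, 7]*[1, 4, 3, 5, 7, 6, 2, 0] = [5, 3, 6, 1, 7, 4, 2, 0]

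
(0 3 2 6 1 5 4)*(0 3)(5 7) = (1 7 5 4 3 2 6)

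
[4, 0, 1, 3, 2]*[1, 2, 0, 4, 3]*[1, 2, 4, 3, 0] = [3, 2, 4, 0, 1]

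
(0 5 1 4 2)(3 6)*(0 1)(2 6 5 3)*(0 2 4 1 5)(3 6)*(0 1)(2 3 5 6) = (0 2 6 4 5 3 1)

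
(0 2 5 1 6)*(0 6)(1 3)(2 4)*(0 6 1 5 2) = (0 4)(1 6)(3 5)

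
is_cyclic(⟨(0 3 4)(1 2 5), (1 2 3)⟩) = no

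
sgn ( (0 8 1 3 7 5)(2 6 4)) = -1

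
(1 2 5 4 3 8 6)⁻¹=(1 6 8 3 4 5 2)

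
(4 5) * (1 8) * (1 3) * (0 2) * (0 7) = (0 2 7)(1 8 3)(4 5)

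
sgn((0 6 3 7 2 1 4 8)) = -1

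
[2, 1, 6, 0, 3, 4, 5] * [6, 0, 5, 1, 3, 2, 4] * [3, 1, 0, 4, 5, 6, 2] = [6, 3, 5, 2, 1, 4, 0]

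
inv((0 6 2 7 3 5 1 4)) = (0 4 1 5 3 7 2 6)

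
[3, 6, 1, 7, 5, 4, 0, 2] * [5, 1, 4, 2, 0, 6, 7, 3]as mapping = [0→2, 1→7, 2→1, 3→3, 4→6, 5→0, 6→5, 7→4]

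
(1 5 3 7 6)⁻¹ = (1 6 7 3 5)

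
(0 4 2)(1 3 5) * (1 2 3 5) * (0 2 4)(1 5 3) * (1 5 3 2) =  (1 2)(4 5)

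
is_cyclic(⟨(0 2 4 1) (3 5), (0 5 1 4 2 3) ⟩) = no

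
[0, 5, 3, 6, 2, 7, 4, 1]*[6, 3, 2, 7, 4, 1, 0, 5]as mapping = [0→6, 1→1, 2→7, 3→0, 4→2, 5→5, 6→4, 7→3]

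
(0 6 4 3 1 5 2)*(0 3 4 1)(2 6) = (0 2 3)(1 5 6)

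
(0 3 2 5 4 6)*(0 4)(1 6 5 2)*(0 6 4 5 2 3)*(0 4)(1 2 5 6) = (0 4 5 1)(2 3)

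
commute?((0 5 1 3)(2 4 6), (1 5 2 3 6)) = no:(0 5 1 3)(2 4 6) * (1 5 2 3 6) = (0 2 4 1 6 3), (1 5 2 3 6) * (0 5 1 3)(2 4 6) = (0 5 4 6 3 2)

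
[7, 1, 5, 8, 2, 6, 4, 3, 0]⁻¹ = [8, 1, 4, 7, 6, 2, 5, 0, 3]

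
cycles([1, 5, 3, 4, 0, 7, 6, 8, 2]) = (0 1 5 7 8 2 3 4)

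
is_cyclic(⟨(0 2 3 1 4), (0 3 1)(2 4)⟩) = no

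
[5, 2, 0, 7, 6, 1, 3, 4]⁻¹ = [2, 5, 1, 6, 7, 0, 4, 3]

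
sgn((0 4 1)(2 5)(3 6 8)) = -1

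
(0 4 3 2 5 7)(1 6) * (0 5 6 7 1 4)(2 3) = (1 7 5)(2 6 4)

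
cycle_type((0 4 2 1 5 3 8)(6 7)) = 2.7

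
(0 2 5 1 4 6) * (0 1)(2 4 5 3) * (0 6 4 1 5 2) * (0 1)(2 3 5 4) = (1 3)(2 5 6 4)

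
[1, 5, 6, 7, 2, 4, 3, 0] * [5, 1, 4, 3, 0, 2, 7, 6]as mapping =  [0→1, 1→2, 2→7, 3→6, 4→4, 5→0, 6→3, 7→5]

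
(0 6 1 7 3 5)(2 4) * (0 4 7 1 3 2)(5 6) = (0 5 4)(2 7)(3 6)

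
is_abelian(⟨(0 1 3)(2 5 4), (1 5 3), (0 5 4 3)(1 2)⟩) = no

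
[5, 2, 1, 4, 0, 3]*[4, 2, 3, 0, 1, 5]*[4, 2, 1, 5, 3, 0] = [0, 5, 1, 2, 3, 4]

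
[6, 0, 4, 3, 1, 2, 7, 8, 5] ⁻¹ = [1, 4, 5, 3, 2, 8, 0, 6, 7] 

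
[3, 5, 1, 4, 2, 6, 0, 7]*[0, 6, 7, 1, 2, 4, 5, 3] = [1, 4, 6, 2, 7, 5, 0, 3]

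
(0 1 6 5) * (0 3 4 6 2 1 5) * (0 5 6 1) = (0 6 5 3 4 1 2)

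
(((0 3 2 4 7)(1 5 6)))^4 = (0 7 4 2 3)(1 5 6)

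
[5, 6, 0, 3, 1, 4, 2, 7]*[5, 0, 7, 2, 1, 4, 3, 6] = [4, 3, 5, 2, 0, 1, 7, 6]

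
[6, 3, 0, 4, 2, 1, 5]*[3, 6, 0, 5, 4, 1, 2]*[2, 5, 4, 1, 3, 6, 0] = [4, 6, 1, 3, 2, 0, 5]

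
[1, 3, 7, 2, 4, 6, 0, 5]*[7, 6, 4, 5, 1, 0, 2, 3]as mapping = [0→6, 1→5, 2→3, 3→4, 4→1, 5→2, 6→7, 7→0]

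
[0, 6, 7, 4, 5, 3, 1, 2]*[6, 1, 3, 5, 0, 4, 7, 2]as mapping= [0→6, 1→7, 2→2, 3→0, 4→4, 5→5, 6→1, 7→3]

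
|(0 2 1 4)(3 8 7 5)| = 4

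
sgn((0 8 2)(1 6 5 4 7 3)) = -1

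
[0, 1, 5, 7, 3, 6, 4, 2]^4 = [0, 1, 3, 6, 5, 7, 2, 4]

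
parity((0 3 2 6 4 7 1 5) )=odd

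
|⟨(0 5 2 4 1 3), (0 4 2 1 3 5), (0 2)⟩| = 720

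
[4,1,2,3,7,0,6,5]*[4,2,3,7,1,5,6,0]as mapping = [0→1,1→2,2→3,3→7,4→0,5→4,6→6,7→5]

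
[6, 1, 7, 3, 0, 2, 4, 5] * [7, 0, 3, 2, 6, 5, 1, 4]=[1, 0, 4, 2, 7, 3, 6, 5]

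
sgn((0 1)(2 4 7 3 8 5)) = 1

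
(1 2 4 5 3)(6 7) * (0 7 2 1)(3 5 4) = (0 7 6 2 3)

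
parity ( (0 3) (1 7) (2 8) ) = odd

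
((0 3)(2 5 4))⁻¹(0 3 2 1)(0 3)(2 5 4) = (0 5 1 3)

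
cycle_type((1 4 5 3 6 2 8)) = 7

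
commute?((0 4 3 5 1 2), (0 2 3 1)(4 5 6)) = no:(0 4 3 5 1 2) * (0 2 3 1)(4 5 6) = (0 5)(1 3 6 4), (0 2 3 1)(4 5 6) * (0 4 3 5 1 2) = (1 4)(2 5 6 3)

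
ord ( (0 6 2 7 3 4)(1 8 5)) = 6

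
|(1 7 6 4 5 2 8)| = 7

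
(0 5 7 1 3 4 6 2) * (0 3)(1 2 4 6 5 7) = (0 7 2 3 6 4 5 1)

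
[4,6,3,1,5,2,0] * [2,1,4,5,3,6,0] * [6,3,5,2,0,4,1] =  [2,6,4,3,1,0,5]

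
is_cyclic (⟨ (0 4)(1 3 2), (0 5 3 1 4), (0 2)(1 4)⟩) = no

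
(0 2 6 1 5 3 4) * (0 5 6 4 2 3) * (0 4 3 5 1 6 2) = (0 5 4 1 2 3)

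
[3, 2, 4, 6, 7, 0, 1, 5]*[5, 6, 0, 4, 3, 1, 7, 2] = [4, 0, 3, 7, 2, 5, 6, 1]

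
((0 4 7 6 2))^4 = (0 2 6 7 4)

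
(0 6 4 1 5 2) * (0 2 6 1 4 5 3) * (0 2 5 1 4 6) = (0 4 6 1 3 2 5)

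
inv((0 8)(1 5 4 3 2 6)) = (0 8)(1 6 2 3 4 5)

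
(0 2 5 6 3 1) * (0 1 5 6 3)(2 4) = (0 4 2 6)(3 5)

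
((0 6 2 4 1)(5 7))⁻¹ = (0 1 4 2 6)(5 7)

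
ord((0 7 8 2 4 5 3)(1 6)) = 14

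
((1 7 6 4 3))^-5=()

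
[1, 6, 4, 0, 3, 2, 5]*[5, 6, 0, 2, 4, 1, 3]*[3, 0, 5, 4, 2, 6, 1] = [1, 4, 2, 6, 5, 3, 0]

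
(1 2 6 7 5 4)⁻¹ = (1 4 5 7 6 2)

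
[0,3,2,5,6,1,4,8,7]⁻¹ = [0,5,2,1,6,3,4,8,7]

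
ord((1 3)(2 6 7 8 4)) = 10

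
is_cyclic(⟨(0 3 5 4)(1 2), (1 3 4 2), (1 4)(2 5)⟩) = no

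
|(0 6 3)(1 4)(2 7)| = 6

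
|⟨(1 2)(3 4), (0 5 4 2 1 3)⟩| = 720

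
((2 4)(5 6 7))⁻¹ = (2 4)(5 7 6)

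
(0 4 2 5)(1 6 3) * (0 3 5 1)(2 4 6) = (0 6 5 3)(1 2)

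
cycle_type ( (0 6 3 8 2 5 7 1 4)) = 9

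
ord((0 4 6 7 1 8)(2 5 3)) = 6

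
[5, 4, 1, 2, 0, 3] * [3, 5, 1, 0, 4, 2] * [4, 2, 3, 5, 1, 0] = [3, 1, 0, 2, 5, 4]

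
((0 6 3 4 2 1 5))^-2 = (0 1 4 6 5 2 3)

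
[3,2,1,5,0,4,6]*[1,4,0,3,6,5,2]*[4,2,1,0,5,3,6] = [0,4,5,3,2,6,1]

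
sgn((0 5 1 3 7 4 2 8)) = -1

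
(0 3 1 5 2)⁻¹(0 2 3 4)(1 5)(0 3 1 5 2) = (0 1 4 3)(2 5)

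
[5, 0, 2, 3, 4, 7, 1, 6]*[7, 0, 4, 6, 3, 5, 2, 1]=[5, 7, 4, 6, 3, 1, 0, 2]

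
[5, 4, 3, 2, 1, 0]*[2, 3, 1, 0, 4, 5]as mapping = [0→5, 1→4, 2→0, 3→1, 4→3, 5→2]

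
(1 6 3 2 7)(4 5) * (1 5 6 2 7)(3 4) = (1 2)(3 7 5)(4 6)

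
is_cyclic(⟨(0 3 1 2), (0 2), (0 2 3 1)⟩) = no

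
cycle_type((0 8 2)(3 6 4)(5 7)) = 2.3^2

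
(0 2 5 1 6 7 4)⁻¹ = (0 4 7 6 1 5 2)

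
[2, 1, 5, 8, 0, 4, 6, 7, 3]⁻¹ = [4, 1, 0, 8, 5, 2, 6, 7, 3]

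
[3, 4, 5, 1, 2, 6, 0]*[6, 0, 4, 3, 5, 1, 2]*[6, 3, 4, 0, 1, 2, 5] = [0, 2, 3, 6, 1, 4, 5] 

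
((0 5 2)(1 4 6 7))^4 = (0 5 2)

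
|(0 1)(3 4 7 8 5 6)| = 6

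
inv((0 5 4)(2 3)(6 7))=(0 4 5)(2 3)(6 7)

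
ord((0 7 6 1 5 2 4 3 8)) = 9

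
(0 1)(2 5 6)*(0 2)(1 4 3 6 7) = (0 4 3 6)(1 2 5 7)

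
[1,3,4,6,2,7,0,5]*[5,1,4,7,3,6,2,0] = [1,7,3,2,4,0,5,6]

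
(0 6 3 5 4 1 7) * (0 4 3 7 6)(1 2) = (1 6 7 4 2)(3 5)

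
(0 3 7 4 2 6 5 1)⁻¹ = (0 1 5 6 2 4 7 3)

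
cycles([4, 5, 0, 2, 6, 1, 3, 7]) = (0 4 6 3 2)(1 5)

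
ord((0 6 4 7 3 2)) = 6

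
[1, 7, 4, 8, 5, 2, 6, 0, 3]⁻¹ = [7, 0, 5, 8, 2, 4, 6, 1, 3]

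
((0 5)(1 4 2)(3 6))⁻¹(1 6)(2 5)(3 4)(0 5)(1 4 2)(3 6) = (0 1)(2 6)(3 4)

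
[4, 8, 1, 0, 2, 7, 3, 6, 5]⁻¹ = [3, 2, 4, 6, 0, 8, 7, 5, 1]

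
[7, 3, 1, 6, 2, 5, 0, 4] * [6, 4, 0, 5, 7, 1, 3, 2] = [2, 5, 4, 3, 0, 1, 6, 7]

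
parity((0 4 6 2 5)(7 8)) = odd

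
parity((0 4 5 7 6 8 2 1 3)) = even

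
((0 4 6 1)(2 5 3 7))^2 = (0 6)(1 4)(2 3)(5 7)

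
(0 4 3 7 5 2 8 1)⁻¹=(0 1 8 2 5 7 3 4)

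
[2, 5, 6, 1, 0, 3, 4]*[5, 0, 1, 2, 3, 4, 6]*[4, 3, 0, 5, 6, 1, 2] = [3, 6, 2, 4, 1, 0, 5]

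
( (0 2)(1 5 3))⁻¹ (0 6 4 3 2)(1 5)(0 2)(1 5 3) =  (0 2 6 4 1)(3 5)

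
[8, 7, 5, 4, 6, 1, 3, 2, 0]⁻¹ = [8, 5, 7, 6, 3, 2, 4, 1, 0]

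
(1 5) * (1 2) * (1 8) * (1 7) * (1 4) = (1 5 2 8 7 4)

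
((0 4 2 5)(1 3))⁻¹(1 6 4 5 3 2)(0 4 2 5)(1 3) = (0 1 5 3 6 2)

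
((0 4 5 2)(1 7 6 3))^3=(0 2 5 4)(1 3 6 7)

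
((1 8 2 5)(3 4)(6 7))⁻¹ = (1 5 2 8)(3 4)(6 7)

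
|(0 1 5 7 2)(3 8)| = 10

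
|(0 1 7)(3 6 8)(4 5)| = 6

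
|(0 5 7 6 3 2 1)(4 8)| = 14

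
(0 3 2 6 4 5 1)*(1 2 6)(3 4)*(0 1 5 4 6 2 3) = (0 6)(2 5 3)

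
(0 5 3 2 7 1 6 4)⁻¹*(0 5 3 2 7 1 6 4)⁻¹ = (0 6 7 3)(1 2 5 4)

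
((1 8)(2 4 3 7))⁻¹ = (1 8)(2 7 3 4)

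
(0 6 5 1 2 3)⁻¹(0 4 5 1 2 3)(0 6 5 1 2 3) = (0 6 4 1 2 3)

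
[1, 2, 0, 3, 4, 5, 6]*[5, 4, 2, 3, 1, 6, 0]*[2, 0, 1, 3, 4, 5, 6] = [4, 1, 5, 3, 0, 6, 2]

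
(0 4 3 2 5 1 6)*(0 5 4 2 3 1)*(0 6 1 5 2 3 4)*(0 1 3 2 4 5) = (0 2 1 3 5 6 4)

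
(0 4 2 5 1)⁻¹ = (0 1 5 2 4)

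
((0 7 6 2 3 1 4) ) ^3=(0 2 4 6 1 7 3) 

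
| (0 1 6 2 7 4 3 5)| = 8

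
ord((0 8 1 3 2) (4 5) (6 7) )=10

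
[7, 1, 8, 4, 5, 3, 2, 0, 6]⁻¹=[7, 1, 6, 5, 3, 4, 8, 0, 2]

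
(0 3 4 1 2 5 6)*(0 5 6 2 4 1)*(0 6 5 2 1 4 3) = (1 3 4 6 2 5)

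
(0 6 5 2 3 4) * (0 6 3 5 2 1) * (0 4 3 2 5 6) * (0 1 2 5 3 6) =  (0 5 2)(1 4)(3 6)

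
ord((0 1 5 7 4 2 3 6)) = 8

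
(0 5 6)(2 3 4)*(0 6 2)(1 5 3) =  (0 3 4)(1 5 2)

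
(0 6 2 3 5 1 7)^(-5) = (0 2 5 7 6 3 1)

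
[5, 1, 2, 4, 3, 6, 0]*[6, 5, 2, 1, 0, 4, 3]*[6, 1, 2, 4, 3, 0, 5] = [3, 0, 2, 6, 1, 4, 5]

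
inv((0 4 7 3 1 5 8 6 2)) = (0 2 6 8 5 1 3 7 4)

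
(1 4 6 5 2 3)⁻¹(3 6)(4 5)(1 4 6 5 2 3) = (1 5)(2 6)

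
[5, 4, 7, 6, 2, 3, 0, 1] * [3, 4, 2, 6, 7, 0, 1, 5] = [0, 7, 5, 1, 2, 6, 3, 4]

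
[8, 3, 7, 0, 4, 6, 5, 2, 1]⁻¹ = [3, 8, 7, 1, 4, 6, 5, 2, 0]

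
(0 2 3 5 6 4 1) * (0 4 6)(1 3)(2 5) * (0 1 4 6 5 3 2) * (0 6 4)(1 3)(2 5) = (0 1 4 5 3 6 2)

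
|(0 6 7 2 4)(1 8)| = 10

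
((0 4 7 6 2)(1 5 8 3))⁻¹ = (0 2 6 7 4)(1 3 8 5)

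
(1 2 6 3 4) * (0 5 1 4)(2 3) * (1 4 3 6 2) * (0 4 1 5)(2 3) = (1 6 5)(2 3 4)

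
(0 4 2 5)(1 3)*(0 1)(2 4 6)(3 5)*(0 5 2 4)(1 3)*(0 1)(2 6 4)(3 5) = (0 4 1 6 2)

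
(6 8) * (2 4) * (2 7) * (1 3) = (1 3)(2 4 7)(6 8)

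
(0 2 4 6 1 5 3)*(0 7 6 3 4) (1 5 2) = (0 1 2) (3 7 6 5 4) 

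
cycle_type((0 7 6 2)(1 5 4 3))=4^2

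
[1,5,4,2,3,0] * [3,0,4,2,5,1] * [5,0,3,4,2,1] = [5,0,1,2,3,4]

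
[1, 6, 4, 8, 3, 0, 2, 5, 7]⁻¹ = [5, 0, 6, 4, 2, 7, 1, 8, 3]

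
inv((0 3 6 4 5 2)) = (0 2 5 4 6 3)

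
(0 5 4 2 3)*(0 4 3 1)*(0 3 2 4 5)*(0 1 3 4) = (0 1 4)(2 3 5)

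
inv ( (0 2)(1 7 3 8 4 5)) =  (0 2)(1 5 4 8 3 7)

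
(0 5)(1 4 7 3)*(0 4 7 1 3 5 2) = (0 2)(1 7 5 4)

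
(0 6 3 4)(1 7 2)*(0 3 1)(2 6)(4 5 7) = (0 2)(1 4 3 5 7 6)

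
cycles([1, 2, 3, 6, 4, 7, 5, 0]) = (0 1 2 3 6 5 7)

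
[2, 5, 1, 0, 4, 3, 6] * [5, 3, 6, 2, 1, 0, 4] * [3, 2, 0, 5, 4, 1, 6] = [6, 3, 5, 1, 2, 0, 4]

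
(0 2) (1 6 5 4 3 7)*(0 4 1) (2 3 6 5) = (0 3 7) (1 5) (2 4 6) 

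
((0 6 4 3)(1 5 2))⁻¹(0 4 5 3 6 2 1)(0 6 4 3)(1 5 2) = (0 4 1 5 6 3 2)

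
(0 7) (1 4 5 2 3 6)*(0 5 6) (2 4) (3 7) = (0 3) (1 2 7 5 4 6) 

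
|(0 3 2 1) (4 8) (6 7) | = 4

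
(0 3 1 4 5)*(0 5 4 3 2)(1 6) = (0 2)(1 3 6)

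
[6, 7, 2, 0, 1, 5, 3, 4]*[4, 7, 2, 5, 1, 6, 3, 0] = [3, 0, 2, 4, 7, 6, 5, 1]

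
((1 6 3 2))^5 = (1 6 3 2)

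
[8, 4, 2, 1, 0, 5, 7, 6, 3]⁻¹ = [4, 3, 2, 8, 1, 5, 7, 6, 0]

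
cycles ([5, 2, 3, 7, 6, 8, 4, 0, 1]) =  (0 5 8 1 2 3 7)(4 6)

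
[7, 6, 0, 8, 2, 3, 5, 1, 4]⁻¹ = [2, 7, 4, 5, 8, 6, 1, 0, 3]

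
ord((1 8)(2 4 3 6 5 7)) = 6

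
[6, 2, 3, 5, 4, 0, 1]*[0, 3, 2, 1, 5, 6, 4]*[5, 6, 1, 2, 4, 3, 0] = [4, 1, 6, 0, 3, 5, 2]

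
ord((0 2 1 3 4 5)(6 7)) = 6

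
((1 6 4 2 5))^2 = (1 4 5 6 2)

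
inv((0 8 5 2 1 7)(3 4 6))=(0 7 1 2 5 8)(3 6 4)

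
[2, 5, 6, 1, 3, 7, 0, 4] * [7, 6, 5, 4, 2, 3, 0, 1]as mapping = [0→5, 1→3, 2→0, 3→6, 4→4, 5→1, 6→7, 7→2]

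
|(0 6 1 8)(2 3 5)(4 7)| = 12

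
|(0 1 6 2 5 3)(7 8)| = 6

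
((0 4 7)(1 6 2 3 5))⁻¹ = (0 7 4)(1 5 3 2 6)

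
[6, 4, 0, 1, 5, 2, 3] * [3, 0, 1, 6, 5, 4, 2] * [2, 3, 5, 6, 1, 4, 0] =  [5, 4, 6, 2, 1, 3, 0]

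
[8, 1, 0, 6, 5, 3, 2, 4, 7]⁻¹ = [2, 1, 6, 5, 7, 4, 3, 8, 0]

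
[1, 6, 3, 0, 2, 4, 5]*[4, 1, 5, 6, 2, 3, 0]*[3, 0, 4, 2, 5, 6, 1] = [0, 3, 1, 5, 6, 4, 2]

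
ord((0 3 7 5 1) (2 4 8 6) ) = 20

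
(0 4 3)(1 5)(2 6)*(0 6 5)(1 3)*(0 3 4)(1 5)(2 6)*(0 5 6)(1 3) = (0 5 4 6)(2 3)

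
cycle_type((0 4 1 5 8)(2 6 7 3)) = 4.5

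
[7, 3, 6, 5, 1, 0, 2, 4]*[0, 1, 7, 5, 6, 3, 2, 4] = [4, 5, 2, 3, 1, 0, 7, 6]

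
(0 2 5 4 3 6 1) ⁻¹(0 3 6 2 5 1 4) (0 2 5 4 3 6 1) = (0 3 2 6 1 5 4) 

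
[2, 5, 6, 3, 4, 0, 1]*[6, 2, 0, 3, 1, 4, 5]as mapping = [0→0, 1→4, 2→5, 3→3, 4→1, 5→6, 6→2]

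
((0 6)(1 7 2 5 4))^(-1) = (0 6)(1 4 5 2 7)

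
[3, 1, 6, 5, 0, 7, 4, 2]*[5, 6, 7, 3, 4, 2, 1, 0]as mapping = [0→3, 1→6, 2→1, 3→2, 4→5, 5→0, 6→4, 7→7]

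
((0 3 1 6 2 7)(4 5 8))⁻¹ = (0 7 2 6 1 3)(4 8 5)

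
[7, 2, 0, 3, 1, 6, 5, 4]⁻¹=[2, 4, 1, 3, 7, 6, 5, 0]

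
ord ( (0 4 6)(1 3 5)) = 3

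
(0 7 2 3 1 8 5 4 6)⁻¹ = (0 6 4 5 8 1 3 2 7)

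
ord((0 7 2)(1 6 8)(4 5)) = 6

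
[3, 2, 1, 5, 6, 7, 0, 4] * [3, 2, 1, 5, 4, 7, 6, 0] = [5, 1, 2, 7, 6, 0, 3, 4]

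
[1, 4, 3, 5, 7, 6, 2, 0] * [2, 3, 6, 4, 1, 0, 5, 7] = [3, 1, 4, 0, 7, 5, 6, 2]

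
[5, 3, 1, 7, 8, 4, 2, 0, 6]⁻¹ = [7, 2, 6, 1, 5, 0, 8, 3, 4]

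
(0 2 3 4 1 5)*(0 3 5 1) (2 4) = (0 4) (2 5 3) 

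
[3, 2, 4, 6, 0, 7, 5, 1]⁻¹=[4, 7, 1, 0, 2, 6, 3, 5]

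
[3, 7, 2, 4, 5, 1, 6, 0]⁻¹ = [7, 5, 2, 0, 3, 4, 6, 1]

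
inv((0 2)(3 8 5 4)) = (0 2)(3 4 5 8)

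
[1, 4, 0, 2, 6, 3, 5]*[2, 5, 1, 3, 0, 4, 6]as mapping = [0→5, 1→0, 2→2, 3→1, 4→6, 5→3, 6→4]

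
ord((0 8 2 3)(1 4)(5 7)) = 4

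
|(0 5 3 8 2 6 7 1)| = 8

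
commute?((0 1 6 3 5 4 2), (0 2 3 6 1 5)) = no:(0 1 6 3 5 4 2)*(0 2 3 6 1 5) = (0 5 4 3), (0 2 3 6 1 5)*(0 1 6 3 5 4 2) = (1 4 2 5)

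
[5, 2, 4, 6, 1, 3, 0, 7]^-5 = [6, 2, 4, 5, 1, 0, 3, 7]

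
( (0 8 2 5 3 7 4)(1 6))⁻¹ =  (0 4 7 3 5 2 8)(1 6)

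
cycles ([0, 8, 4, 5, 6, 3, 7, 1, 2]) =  (1 8 2 4 6 7)(3 5)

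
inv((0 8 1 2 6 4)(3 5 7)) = (0 4 6 2 1 8)(3 7 5)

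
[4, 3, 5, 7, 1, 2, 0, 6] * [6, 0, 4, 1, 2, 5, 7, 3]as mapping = [0→2, 1→1, 2→5, 3→3, 4→0, 5→4, 6→6, 7→7]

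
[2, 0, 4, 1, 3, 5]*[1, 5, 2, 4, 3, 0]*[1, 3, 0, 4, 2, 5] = [0, 3, 4, 5, 2, 1]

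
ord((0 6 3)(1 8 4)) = 3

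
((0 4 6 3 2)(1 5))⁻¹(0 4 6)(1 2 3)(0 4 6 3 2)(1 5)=(0 2 5)(3 4 6)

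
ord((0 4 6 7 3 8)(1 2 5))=6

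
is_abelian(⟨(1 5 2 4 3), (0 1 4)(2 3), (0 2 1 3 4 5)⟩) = no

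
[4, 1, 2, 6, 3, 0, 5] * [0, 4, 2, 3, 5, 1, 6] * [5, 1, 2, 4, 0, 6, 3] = [6, 0, 2, 3, 4, 5, 1]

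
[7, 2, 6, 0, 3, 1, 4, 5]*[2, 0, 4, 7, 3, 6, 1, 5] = [5, 4, 1, 2, 7, 0, 3, 6]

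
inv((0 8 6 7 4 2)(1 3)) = (0 2 4 7 6 8)(1 3)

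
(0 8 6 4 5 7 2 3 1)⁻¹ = (0 1 3 2 7 5 4 6 8)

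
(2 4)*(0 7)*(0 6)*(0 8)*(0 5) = (0 7 6 8 5)(2 4)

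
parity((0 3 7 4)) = odd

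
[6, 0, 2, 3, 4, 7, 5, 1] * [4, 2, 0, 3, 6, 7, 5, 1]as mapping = [0→5, 1→4, 2→0, 3→3, 4→6, 5→1, 6→7, 7→2]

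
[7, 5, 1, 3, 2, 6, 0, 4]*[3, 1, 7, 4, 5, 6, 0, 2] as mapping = [0→2, 1→6, 2→1, 3→4, 4→7, 5→0, 6→3, 7→5] 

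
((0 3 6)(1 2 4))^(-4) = (0 6 3)(1 4 2)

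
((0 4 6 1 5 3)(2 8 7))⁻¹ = (0 3 5 1 6 4)(2 7 8)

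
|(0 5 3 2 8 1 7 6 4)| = 9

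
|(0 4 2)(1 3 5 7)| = 12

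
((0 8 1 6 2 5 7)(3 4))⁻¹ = (0 7 5 2 6 1 8)(3 4)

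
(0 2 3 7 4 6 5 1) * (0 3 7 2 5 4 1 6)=(0 5 6 4)(1 3 2 7)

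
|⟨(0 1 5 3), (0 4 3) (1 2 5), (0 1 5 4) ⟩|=720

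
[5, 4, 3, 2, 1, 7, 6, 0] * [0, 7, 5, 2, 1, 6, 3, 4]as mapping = [0→6, 1→1, 2→2, 3→5, 4→7, 5→4, 6→3, 7→0]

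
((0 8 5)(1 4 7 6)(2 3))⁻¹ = (0 5 8)(1 6 7 4)(2 3)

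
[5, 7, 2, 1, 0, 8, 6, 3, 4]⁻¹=[4, 3, 2, 7, 8, 0, 6, 1, 5]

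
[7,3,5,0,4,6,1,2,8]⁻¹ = [3,6,7,1,4,2,5,0,8]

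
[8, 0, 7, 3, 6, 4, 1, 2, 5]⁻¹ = [1, 6, 7, 3, 5, 8, 4, 2, 0]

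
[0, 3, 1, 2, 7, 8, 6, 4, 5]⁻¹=[0, 2, 3, 1, 7, 8, 6, 4, 5]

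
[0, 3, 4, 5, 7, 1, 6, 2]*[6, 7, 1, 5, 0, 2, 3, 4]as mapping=[0→6, 1→5, 2→0, 3→2, 4→4, 5→7, 6→3, 7→1]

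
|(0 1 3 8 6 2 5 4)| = 8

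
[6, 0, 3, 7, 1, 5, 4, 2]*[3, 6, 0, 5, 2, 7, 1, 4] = [1, 3, 5, 4, 6, 7, 2, 0]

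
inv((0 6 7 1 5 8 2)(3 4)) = (0 2 8 5 1 7 6)(3 4)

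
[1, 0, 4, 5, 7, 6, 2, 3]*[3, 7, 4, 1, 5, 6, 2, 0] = [7, 3, 5, 6, 0, 2, 4, 1]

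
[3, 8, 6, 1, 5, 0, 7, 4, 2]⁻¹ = [5, 3, 8, 0, 7, 4, 2, 6, 1]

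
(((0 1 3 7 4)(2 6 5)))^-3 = (0 3 4 1 7)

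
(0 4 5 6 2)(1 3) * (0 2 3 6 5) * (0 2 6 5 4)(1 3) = (1 5 4 2 6)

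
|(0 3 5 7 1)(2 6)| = 10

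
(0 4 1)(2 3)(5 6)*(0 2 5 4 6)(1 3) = (0 6 4 3 5)(1 2)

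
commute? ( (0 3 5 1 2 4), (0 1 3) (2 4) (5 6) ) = no: (0 3 5 1 2 4) * (0 1 3) (2 4) (5 6) = (1 4) (3 6 5), (0 1 3) (2 4) (5 6) * (0 3 5 1 2 4) = (0 2) (1 5 6) 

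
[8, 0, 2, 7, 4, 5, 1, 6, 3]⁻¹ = [1, 6, 2, 8, 4, 5, 7, 3, 0]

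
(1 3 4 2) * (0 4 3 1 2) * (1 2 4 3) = (0 3 1 2 4)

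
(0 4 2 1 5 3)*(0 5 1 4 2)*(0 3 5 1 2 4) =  (0 4 3 1 2)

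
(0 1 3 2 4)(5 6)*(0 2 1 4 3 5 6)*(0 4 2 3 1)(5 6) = (0 2 1 6 5 4 3)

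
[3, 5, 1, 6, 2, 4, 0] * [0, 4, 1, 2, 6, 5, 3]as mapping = [0→2, 1→5, 2→4, 3→3, 4→1, 5→6, 6→0]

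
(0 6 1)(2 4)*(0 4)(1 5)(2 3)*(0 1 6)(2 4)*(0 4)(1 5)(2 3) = (0 4 2 5 6 1 3)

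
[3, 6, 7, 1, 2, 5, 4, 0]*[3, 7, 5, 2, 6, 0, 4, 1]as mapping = [0→2, 1→4, 2→1, 3→7, 4→5, 5→0, 6→6, 7→3]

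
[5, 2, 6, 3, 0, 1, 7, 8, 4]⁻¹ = [4, 5, 1, 3, 8, 0, 2, 6, 7]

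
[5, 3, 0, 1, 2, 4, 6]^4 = [0, 1, 2, 3, 4, 5, 6]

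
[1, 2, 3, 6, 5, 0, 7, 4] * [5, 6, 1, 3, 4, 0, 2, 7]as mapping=[0→6, 1→1, 2→3, 3→2, 4→0, 5→5, 6→7, 7→4]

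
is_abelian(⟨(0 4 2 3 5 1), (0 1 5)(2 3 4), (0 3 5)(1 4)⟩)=no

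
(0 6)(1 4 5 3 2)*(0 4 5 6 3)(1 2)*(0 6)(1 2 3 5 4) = (0 5 6 1 4)(2 3)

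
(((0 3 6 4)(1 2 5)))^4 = (1 2 5)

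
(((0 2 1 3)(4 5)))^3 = (0 3 1 2)(4 5)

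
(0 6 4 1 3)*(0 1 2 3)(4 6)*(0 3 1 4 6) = (0 6)(1 3 4 2)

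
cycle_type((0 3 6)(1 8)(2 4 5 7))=2.3.4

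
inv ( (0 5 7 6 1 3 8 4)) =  (0 4 8 3 1 6 7 5)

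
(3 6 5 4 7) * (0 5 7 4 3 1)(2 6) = (0 5 3 2 6 7 1)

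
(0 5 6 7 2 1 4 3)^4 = (0 2)(1 5)(3 7)(4 6)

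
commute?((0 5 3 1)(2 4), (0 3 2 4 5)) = no:(0 5 3 1)(2 4)*(0 3 2 4 5) = (1 3)(2 5), (0 3 2 4 5)*(0 5 3 1)(2 4) = (0 1)(3 4)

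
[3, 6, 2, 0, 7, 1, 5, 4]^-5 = [3, 6, 2, 0, 7, 1, 5, 4]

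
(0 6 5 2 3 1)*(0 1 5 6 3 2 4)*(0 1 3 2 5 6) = (0 2 5 4 1 3 6)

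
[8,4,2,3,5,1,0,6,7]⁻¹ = [6,5,2,3,1,4,7,8,0]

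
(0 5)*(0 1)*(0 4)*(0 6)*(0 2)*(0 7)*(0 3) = (0 5 1 4 6 2 7 3)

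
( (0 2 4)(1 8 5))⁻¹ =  (0 4 2)(1 5 8)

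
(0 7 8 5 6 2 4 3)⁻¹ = (0 3 4 2 6 5 8 7)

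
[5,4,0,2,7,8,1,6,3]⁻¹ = [2,6,3,8,1,0,7,4,5]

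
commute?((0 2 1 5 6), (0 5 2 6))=no:(0 2 1 5 6)*(0 5 2 6)=(0 6 5)(1 2), (0 5 2 6)*(0 2 1 5 6)=(0 6 2)(1 5)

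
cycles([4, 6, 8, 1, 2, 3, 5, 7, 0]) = (0 4 2 8)(1 6 5 3)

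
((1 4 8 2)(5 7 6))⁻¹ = (1 2 8 4)(5 6 7)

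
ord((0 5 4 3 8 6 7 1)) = 8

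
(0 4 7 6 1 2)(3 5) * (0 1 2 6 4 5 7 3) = (0 5)(1 6 2)(3 7 4)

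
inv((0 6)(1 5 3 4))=(0 6)(1 4 3 5)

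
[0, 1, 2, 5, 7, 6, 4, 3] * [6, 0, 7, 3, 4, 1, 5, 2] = [6, 0, 7, 1, 2, 5, 4, 3]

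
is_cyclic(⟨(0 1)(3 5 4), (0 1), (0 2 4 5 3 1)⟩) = no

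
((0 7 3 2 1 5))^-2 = (0 1 3)(2 7 5)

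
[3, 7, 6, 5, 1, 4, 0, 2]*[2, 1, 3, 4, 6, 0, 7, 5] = [4, 5, 7, 0, 1, 6, 2, 3]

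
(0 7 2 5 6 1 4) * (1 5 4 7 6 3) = (0 6 5 3 1 7 2 4)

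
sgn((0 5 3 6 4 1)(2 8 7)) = -1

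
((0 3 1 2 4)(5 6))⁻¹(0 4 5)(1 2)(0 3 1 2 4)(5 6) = (0 6 3)(2 4)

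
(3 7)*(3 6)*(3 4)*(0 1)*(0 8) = (0 1 8)(3 7 6 4)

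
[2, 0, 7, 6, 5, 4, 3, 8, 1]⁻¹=[1, 8, 0, 6, 5, 4, 3, 2, 7]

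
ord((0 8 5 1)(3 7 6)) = 12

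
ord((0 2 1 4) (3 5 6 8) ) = 4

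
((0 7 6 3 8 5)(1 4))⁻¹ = (0 5 8 3 6 7)(1 4)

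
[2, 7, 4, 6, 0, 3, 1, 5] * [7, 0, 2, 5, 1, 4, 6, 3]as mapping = [0→2, 1→3, 2→1, 3→6, 4→7, 5→5, 6→0, 7→4]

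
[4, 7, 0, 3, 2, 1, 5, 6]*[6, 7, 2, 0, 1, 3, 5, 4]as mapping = [0→1, 1→4, 2→6, 3→0, 4→2, 5→7, 6→3, 7→5]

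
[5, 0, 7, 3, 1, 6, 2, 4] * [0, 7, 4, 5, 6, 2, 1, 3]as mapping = [0→2, 1→0, 2→3, 3→5, 4→7, 5→1, 6→4, 7→6]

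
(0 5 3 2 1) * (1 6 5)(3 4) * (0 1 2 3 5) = (0 2 6)(4 5)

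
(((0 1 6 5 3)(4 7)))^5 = (4 7)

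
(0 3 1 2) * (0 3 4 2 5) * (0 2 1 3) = (0 4 1 5 2)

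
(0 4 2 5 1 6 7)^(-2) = (0 6 5 4 7 1 2)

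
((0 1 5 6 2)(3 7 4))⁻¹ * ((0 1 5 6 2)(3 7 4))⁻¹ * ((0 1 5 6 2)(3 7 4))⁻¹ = (0 5 2 1 6)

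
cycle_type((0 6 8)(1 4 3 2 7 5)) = 3.6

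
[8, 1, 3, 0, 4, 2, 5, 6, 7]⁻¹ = [3, 1, 5, 2, 4, 6, 7, 8, 0]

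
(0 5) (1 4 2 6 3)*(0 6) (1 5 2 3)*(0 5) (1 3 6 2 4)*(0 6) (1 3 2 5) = (0 4) (1 3 6 2) 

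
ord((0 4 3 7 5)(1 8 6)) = 15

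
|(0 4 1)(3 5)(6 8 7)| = 6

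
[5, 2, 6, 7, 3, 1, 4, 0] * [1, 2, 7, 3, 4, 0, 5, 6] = [0, 7, 5, 6, 3, 2, 4, 1]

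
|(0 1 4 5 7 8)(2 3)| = 6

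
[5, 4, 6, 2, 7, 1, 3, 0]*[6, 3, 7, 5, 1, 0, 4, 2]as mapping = [0→0, 1→1, 2→4, 3→7, 4→2, 5→3, 6→5, 7→6]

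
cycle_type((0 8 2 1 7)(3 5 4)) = 3.5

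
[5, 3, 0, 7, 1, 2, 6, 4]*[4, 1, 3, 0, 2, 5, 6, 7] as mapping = [0→5, 1→0, 2→4, 3→7, 4→1, 5→3, 6→6, 7→2] 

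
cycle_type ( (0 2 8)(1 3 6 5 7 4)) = 3.6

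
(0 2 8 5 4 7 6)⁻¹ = (0 6 7 4 5 8 2)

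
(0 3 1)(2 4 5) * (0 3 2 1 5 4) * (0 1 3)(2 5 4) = (0 5 3 4 2 1)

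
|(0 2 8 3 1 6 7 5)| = 8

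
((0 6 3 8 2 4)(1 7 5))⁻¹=(0 4 2 8 3 6)(1 5 7)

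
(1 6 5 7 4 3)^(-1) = (1 3 4 7 5 6)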